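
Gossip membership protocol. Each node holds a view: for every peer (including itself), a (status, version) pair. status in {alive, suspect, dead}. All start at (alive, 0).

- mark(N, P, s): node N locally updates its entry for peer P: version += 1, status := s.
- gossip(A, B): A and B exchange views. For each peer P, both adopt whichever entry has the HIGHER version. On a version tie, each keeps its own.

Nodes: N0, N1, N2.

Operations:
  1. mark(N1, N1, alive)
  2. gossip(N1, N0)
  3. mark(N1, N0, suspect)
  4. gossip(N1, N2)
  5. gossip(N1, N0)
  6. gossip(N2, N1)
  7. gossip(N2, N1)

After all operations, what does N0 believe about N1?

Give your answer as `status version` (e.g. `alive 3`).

Answer: alive 1

Derivation:
Op 1: N1 marks N1=alive -> (alive,v1)
Op 2: gossip N1<->N0 -> N1.N0=(alive,v0) N1.N1=(alive,v1) N1.N2=(alive,v0) | N0.N0=(alive,v0) N0.N1=(alive,v1) N0.N2=(alive,v0)
Op 3: N1 marks N0=suspect -> (suspect,v1)
Op 4: gossip N1<->N2 -> N1.N0=(suspect,v1) N1.N1=(alive,v1) N1.N2=(alive,v0) | N2.N0=(suspect,v1) N2.N1=(alive,v1) N2.N2=(alive,v0)
Op 5: gossip N1<->N0 -> N1.N0=(suspect,v1) N1.N1=(alive,v1) N1.N2=(alive,v0) | N0.N0=(suspect,v1) N0.N1=(alive,v1) N0.N2=(alive,v0)
Op 6: gossip N2<->N1 -> N2.N0=(suspect,v1) N2.N1=(alive,v1) N2.N2=(alive,v0) | N1.N0=(suspect,v1) N1.N1=(alive,v1) N1.N2=(alive,v0)
Op 7: gossip N2<->N1 -> N2.N0=(suspect,v1) N2.N1=(alive,v1) N2.N2=(alive,v0) | N1.N0=(suspect,v1) N1.N1=(alive,v1) N1.N2=(alive,v0)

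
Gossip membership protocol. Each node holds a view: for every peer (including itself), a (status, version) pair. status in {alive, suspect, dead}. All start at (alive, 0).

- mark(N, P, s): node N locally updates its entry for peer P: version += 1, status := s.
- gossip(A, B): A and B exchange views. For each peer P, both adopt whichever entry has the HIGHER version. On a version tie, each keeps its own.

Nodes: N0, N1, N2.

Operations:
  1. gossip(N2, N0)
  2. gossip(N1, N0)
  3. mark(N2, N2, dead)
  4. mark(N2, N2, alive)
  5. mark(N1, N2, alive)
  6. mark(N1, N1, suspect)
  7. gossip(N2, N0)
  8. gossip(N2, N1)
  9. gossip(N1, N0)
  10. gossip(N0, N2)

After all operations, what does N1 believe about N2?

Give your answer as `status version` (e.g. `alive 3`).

Answer: alive 2

Derivation:
Op 1: gossip N2<->N0 -> N2.N0=(alive,v0) N2.N1=(alive,v0) N2.N2=(alive,v0) | N0.N0=(alive,v0) N0.N1=(alive,v0) N0.N2=(alive,v0)
Op 2: gossip N1<->N0 -> N1.N0=(alive,v0) N1.N1=(alive,v0) N1.N2=(alive,v0) | N0.N0=(alive,v0) N0.N1=(alive,v0) N0.N2=(alive,v0)
Op 3: N2 marks N2=dead -> (dead,v1)
Op 4: N2 marks N2=alive -> (alive,v2)
Op 5: N1 marks N2=alive -> (alive,v1)
Op 6: N1 marks N1=suspect -> (suspect,v1)
Op 7: gossip N2<->N0 -> N2.N0=(alive,v0) N2.N1=(alive,v0) N2.N2=(alive,v2) | N0.N0=(alive,v0) N0.N1=(alive,v0) N0.N2=(alive,v2)
Op 8: gossip N2<->N1 -> N2.N0=(alive,v0) N2.N1=(suspect,v1) N2.N2=(alive,v2) | N1.N0=(alive,v0) N1.N1=(suspect,v1) N1.N2=(alive,v2)
Op 9: gossip N1<->N0 -> N1.N0=(alive,v0) N1.N1=(suspect,v1) N1.N2=(alive,v2) | N0.N0=(alive,v0) N0.N1=(suspect,v1) N0.N2=(alive,v2)
Op 10: gossip N0<->N2 -> N0.N0=(alive,v0) N0.N1=(suspect,v1) N0.N2=(alive,v2) | N2.N0=(alive,v0) N2.N1=(suspect,v1) N2.N2=(alive,v2)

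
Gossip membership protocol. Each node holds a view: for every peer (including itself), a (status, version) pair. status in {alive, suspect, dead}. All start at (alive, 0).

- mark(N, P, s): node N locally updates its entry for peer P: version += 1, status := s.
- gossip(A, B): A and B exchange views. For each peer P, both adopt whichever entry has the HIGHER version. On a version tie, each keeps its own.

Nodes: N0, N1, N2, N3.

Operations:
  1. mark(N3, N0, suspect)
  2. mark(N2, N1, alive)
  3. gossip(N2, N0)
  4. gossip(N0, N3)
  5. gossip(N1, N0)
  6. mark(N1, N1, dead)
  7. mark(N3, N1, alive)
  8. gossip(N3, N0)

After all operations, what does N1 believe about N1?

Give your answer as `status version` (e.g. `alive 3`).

Op 1: N3 marks N0=suspect -> (suspect,v1)
Op 2: N2 marks N1=alive -> (alive,v1)
Op 3: gossip N2<->N0 -> N2.N0=(alive,v0) N2.N1=(alive,v1) N2.N2=(alive,v0) N2.N3=(alive,v0) | N0.N0=(alive,v0) N0.N1=(alive,v1) N0.N2=(alive,v0) N0.N3=(alive,v0)
Op 4: gossip N0<->N3 -> N0.N0=(suspect,v1) N0.N1=(alive,v1) N0.N2=(alive,v0) N0.N3=(alive,v0) | N3.N0=(suspect,v1) N3.N1=(alive,v1) N3.N2=(alive,v0) N3.N3=(alive,v0)
Op 5: gossip N1<->N0 -> N1.N0=(suspect,v1) N1.N1=(alive,v1) N1.N2=(alive,v0) N1.N3=(alive,v0) | N0.N0=(suspect,v1) N0.N1=(alive,v1) N0.N2=(alive,v0) N0.N3=(alive,v0)
Op 6: N1 marks N1=dead -> (dead,v2)
Op 7: N3 marks N1=alive -> (alive,v2)
Op 8: gossip N3<->N0 -> N3.N0=(suspect,v1) N3.N1=(alive,v2) N3.N2=(alive,v0) N3.N3=(alive,v0) | N0.N0=(suspect,v1) N0.N1=(alive,v2) N0.N2=(alive,v0) N0.N3=(alive,v0)

Answer: dead 2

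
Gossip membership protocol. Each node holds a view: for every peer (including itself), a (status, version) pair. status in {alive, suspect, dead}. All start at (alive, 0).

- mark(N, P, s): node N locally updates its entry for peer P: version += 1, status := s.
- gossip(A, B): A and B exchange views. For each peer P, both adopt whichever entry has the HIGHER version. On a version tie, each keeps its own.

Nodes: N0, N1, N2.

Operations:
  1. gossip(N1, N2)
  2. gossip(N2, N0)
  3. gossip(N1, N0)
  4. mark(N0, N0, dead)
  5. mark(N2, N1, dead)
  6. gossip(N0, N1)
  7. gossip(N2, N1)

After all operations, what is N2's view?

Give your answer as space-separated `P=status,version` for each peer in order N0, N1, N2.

Answer: N0=dead,1 N1=dead,1 N2=alive,0

Derivation:
Op 1: gossip N1<->N2 -> N1.N0=(alive,v0) N1.N1=(alive,v0) N1.N2=(alive,v0) | N2.N0=(alive,v0) N2.N1=(alive,v0) N2.N2=(alive,v0)
Op 2: gossip N2<->N0 -> N2.N0=(alive,v0) N2.N1=(alive,v0) N2.N2=(alive,v0) | N0.N0=(alive,v0) N0.N1=(alive,v0) N0.N2=(alive,v0)
Op 3: gossip N1<->N0 -> N1.N0=(alive,v0) N1.N1=(alive,v0) N1.N2=(alive,v0) | N0.N0=(alive,v0) N0.N1=(alive,v0) N0.N2=(alive,v0)
Op 4: N0 marks N0=dead -> (dead,v1)
Op 5: N2 marks N1=dead -> (dead,v1)
Op 6: gossip N0<->N1 -> N0.N0=(dead,v1) N0.N1=(alive,v0) N0.N2=(alive,v0) | N1.N0=(dead,v1) N1.N1=(alive,v0) N1.N2=(alive,v0)
Op 7: gossip N2<->N1 -> N2.N0=(dead,v1) N2.N1=(dead,v1) N2.N2=(alive,v0) | N1.N0=(dead,v1) N1.N1=(dead,v1) N1.N2=(alive,v0)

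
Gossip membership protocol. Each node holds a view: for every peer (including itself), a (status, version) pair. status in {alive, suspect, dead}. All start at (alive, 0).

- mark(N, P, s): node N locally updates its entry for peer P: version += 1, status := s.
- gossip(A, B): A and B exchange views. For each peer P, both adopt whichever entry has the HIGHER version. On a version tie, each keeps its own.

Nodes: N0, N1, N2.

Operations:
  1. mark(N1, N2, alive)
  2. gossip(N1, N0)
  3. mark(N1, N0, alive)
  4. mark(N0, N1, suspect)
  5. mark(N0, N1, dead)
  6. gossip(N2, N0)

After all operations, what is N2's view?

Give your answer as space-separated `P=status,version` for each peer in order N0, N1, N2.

Op 1: N1 marks N2=alive -> (alive,v1)
Op 2: gossip N1<->N0 -> N1.N0=(alive,v0) N1.N1=(alive,v0) N1.N2=(alive,v1) | N0.N0=(alive,v0) N0.N1=(alive,v0) N0.N2=(alive,v1)
Op 3: N1 marks N0=alive -> (alive,v1)
Op 4: N0 marks N1=suspect -> (suspect,v1)
Op 5: N0 marks N1=dead -> (dead,v2)
Op 6: gossip N2<->N0 -> N2.N0=(alive,v0) N2.N1=(dead,v2) N2.N2=(alive,v1) | N0.N0=(alive,v0) N0.N1=(dead,v2) N0.N2=(alive,v1)

Answer: N0=alive,0 N1=dead,2 N2=alive,1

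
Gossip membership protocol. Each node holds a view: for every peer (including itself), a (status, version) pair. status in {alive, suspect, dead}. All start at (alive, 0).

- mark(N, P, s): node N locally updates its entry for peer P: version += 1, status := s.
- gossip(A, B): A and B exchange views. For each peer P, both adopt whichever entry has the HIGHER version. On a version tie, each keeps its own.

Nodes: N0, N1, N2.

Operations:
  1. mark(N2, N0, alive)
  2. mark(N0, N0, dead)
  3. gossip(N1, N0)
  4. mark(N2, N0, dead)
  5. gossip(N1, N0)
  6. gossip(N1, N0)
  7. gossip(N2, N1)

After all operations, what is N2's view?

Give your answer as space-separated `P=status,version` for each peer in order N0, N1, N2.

Answer: N0=dead,2 N1=alive,0 N2=alive,0

Derivation:
Op 1: N2 marks N0=alive -> (alive,v1)
Op 2: N0 marks N0=dead -> (dead,v1)
Op 3: gossip N1<->N0 -> N1.N0=(dead,v1) N1.N1=(alive,v0) N1.N2=(alive,v0) | N0.N0=(dead,v1) N0.N1=(alive,v0) N0.N2=(alive,v0)
Op 4: N2 marks N0=dead -> (dead,v2)
Op 5: gossip N1<->N0 -> N1.N0=(dead,v1) N1.N1=(alive,v0) N1.N2=(alive,v0) | N0.N0=(dead,v1) N0.N1=(alive,v0) N0.N2=(alive,v0)
Op 6: gossip N1<->N0 -> N1.N0=(dead,v1) N1.N1=(alive,v0) N1.N2=(alive,v0) | N0.N0=(dead,v1) N0.N1=(alive,v0) N0.N2=(alive,v0)
Op 7: gossip N2<->N1 -> N2.N0=(dead,v2) N2.N1=(alive,v0) N2.N2=(alive,v0) | N1.N0=(dead,v2) N1.N1=(alive,v0) N1.N2=(alive,v0)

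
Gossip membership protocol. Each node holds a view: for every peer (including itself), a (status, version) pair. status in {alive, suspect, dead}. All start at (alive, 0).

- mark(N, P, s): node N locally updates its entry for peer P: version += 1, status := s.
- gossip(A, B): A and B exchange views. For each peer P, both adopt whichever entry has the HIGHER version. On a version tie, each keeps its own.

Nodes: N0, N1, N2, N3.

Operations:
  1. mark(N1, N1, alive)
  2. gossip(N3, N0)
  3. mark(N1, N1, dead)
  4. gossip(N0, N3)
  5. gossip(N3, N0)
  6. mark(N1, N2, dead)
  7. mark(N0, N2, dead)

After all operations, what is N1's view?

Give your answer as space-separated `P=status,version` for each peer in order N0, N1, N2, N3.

Answer: N0=alive,0 N1=dead,2 N2=dead,1 N3=alive,0

Derivation:
Op 1: N1 marks N1=alive -> (alive,v1)
Op 2: gossip N3<->N0 -> N3.N0=(alive,v0) N3.N1=(alive,v0) N3.N2=(alive,v0) N3.N3=(alive,v0) | N0.N0=(alive,v0) N0.N1=(alive,v0) N0.N2=(alive,v0) N0.N3=(alive,v0)
Op 3: N1 marks N1=dead -> (dead,v2)
Op 4: gossip N0<->N3 -> N0.N0=(alive,v0) N0.N1=(alive,v0) N0.N2=(alive,v0) N0.N3=(alive,v0) | N3.N0=(alive,v0) N3.N1=(alive,v0) N3.N2=(alive,v0) N3.N3=(alive,v0)
Op 5: gossip N3<->N0 -> N3.N0=(alive,v0) N3.N1=(alive,v0) N3.N2=(alive,v0) N3.N3=(alive,v0) | N0.N0=(alive,v0) N0.N1=(alive,v0) N0.N2=(alive,v0) N0.N3=(alive,v0)
Op 6: N1 marks N2=dead -> (dead,v1)
Op 7: N0 marks N2=dead -> (dead,v1)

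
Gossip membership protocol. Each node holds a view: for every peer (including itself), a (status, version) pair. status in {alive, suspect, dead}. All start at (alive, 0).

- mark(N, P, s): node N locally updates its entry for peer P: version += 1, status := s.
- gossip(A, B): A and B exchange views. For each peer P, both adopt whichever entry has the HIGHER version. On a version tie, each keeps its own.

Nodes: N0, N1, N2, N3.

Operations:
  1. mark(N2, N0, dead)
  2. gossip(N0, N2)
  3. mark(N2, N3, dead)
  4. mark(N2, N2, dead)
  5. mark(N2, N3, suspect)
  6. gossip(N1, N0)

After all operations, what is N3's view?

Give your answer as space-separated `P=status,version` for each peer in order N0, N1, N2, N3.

Op 1: N2 marks N0=dead -> (dead,v1)
Op 2: gossip N0<->N2 -> N0.N0=(dead,v1) N0.N1=(alive,v0) N0.N2=(alive,v0) N0.N3=(alive,v0) | N2.N0=(dead,v1) N2.N1=(alive,v0) N2.N2=(alive,v0) N2.N3=(alive,v0)
Op 3: N2 marks N3=dead -> (dead,v1)
Op 4: N2 marks N2=dead -> (dead,v1)
Op 5: N2 marks N3=suspect -> (suspect,v2)
Op 6: gossip N1<->N0 -> N1.N0=(dead,v1) N1.N1=(alive,v0) N1.N2=(alive,v0) N1.N3=(alive,v0) | N0.N0=(dead,v1) N0.N1=(alive,v0) N0.N2=(alive,v0) N0.N3=(alive,v0)

Answer: N0=alive,0 N1=alive,0 N2=alive,0 N3=alive,0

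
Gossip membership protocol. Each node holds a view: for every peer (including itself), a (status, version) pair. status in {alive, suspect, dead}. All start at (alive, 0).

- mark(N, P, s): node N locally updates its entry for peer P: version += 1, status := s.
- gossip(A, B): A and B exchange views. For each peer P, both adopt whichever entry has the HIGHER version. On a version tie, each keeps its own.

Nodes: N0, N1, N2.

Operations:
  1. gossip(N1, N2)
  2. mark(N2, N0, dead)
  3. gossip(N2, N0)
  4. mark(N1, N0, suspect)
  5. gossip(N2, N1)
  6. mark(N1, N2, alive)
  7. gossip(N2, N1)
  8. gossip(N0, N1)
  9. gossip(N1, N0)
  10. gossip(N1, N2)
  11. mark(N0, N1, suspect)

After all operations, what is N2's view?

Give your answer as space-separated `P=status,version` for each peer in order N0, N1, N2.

Op 1: gossip N1<->N2 -> N1.N0=(alive,v0) N1.N1=(alive,v0) N1.N2=(alive,v0) | N2.N0=(alive,v0) N2.N1=(alive,v0) N2.N2=(alive,v0)
Op 2: N2 marks N0=dead -> (dead,v1)
Op 3: gossip N2<->N0 -> N2.N0=(dead,v1) N2.N1=(alive,v0) N2.N2=(alive,v0) | N0.N0=(dead,v1) N0.N1=(alive,v0) N0.N2=(alive,v0)
Op 4: N1 marks N0=suspect -> (suspect,v1)
Op 5: gossip N2<->N1 -> N2.N0=(dead,v1) N2.N1=(alive,v0) N2.N2=(alive,v0) | N1.N0=(suspect,v1) N1.N1=(alive,v0) N1.N2=(alive,v0)
Op 6: N1 marks N2=alive -> (alive,v1)
Op 7: gossip N2<->N1 -> N2.N0=(dead,v1) N2.N1=(alive,v0) N2.N2=(alive,v1) | N1.N0=(suspect,v1) N1.N1=(alive,v0) N1.N2=(alive,v1)
Op 8: gossip N0<->N1 -> N0.N0=(dead,v1) N0.N1=(alive,v0) N0.N2=(alive,v1) | N1.N0=(suspect,v1) N1.N1=(alive,v0) N1.N2=(alive,v1)
Op 9: gossip N1<->N0 -> N1.N0=(suspect,v1) N1.N1=(alive,v0) N1.N2=(alive,v1) | N0.N0=(dead,v1) N0.N1=(alive,v0) N0.N2=(alive,v1)
Op 10: gossip N1<->N2 -> N1.N0=(suspect,v1) N1.N1=(alive,v0) N1.N2=(alive,v1) | N2.N0=(dead,v1) N2.N1=(alive,v0) N2.N2=(alive,v1)
Op 11: N0 marks N1=suspect -> (suspect,v1)

Answer: N0=dead,1 N1=alive,0 N2=alive,1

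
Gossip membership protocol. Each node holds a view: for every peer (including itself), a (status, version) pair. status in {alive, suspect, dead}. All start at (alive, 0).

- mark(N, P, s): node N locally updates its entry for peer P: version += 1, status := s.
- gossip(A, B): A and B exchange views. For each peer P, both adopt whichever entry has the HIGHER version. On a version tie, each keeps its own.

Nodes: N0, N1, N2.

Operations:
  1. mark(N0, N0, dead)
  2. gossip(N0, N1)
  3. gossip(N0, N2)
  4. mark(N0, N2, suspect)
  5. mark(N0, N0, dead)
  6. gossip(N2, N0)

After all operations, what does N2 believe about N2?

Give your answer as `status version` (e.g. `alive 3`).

Op 1: N0 marks N0=dead -> (dead,v1)
Op 2: gossip N0<->N1 -> N0.N0=(dead,v1) N0.N1=(alive,v0) N0.N2=(alive,v0) | N1.N0=(dead,v1) N1.N1=(alive,v0) N1.N2=(alive,v0)
Op 3: gossip N0<->N2 -> N0.N0=(dead,v1) N0.N1=(alive,v0) N0.N2=(alive,v0) | N2.N0=(dead,v1) N2.N1=(alive,v0) N2.N2=(alive,v0)
Op 4: N0 marks N2=suspect -> (suspect,v1)
Op 5: N0 marks N0=dead -> (dead,v2)
Op 6: gossip N2<->N0 -> N2.N0=(dead,v2) N2.N1=(alive,v0) N2.N2=(suspect,v1) | N0.N0=(dead,v2) N0.N1=(alive,v0) N0.N2=(suspect,v1)

Answer: suspect 1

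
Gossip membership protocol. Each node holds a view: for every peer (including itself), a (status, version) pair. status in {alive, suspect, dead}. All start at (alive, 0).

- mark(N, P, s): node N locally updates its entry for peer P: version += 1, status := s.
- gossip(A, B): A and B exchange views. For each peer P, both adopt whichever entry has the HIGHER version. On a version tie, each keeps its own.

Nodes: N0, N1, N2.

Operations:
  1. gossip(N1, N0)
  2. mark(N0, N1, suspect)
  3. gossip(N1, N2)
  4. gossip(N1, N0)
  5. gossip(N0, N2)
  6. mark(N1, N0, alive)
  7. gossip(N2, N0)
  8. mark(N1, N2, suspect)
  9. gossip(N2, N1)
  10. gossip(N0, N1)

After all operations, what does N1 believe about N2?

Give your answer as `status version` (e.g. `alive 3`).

Answer: suspect 1

Derivation:
Op 1: gossip N1<->N0 -> N1.N0=(alive,v0) N1.N1=(alive,v0) N1.N2=(alive,v0) | N0.N0=(alive,v0) N0.N1=(alive,v0) N0.N2=(alive,v0)
Op 2: N0 marks N1=suspect -> (suspect,v1)
Op 3: gossip N1<->N2 -> N1.N0=(alive,v0) N1.N1=(alive,v0) N1.N2=(alive,v0) | N2.N0=(alive,v0) N2.N1=(alive,v0) N2.N2=(alive,v0)
Op 4: gossip N1<->N0 -> N1.N0=(alive,v0) N1.N1=(suspect,v1) N1.N2=(alive,v0) | N0.N0=(alive,v0) N0.N1=(suspect,v1) N0.N2=(alive,v0)
Op 5: gossip N0<->N2 -> N0.N0=(alive,v0) N0.N1=(suspect,v1) N0.N2=(alive,v0) | N2.N0=(alive,v0) N2.N1=(suspect,v1) N2.N2=(alive,v0)
Op 6: N1 marks N0=alive -> (alive,v1)
Op 7: gossip N2<->N0 -> N2.N0=(alive,v0) N2.N1=(suspect,v1) N2.N2=(alive,v0) | N0.N0=(alive,v0) N0.N1=(suspect,v1) N0.N2=(alive,v0)
Op 8: N1 marks N2=suspect -> (suspect,v1)
Op 9: gossip N2<->N1 -> N2.N0=(alive,v1) N2.N1=(suspect,v1) N2.N2=(suspect,v1) | N1.N0=(alive,v1) N1.N1=(suspect,v1) N1.N2=(suspect,v1)
Op 10: gossip N0<->N1 -> N0.N0=(alive,v1) N0.N1=(suspect,v1) N0.N2=(suspect,v1) | N1.N0=(alive,v1) N1.N1=(suspect,v1) N1.N2=(suspect,v1)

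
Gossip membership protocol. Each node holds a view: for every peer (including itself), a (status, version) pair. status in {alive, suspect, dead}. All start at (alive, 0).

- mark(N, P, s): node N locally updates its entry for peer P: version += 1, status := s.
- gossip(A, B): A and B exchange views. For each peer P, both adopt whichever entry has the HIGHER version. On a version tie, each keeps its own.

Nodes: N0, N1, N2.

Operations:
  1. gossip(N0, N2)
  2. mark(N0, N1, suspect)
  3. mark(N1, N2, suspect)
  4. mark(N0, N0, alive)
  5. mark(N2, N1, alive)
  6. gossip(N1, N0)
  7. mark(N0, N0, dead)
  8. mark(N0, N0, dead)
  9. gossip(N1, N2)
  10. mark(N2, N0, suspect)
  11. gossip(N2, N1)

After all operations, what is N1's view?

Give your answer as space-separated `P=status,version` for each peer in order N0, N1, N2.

Op 1: gossip N0<->N2 -> N0.N0=(alive,v0) N0.N1=(alive,v0) N0.N2=(alive,v0) | N2.N0=(alive,v0) N2.N1=(alive,v0) N2.N2=(alive,v0)
Op 2: N0 marks N1=suspect -> (suspect,v1)
Op 3: N1 marks N2=suspect -> (suspect,v1)
Op 4: N0 marks N0=alive -> (alive,v1)
Op 5: N2 marks N1=alive -> (alive,v1)
Op 6: gossip N1<->N0 -> N1.N0=(alive,v1) N1.N1=(suspect,v1) N1.N2=(suspect,v1) | N0.N0=(alive,v1) N0.N1=(suspect,v1) N0.N2=(suspect,v1)
Op 7: N0 marks N0=dead -> (dead,v2)
Op 8: N0 marks N0=dead -> (dead,v3)
Op 9: gossip N1<->N2 -> N1.N0=(alive,v1) N1.N1=(suspect,v1) N1.N2=(suspect,v1) | N2.N0=(alive,v1) N2.N1=(alive,v1) N2.N2=(suspect,v1)
Op 10: N2 marks N0=suspect -> (suspect,v2)
Op 11: gossip N2<->N1 -> N2.N0=(suspect,v2) N2.N1=(alive,v1) N2.N2=(suspect,v1) | N1.N0=(suspect,v2) N1.N1=(suspect,v1) N1.N2=(suspect,v1)

Answer: N0=suspect,2 N1=suspect,1 N2=suspect,1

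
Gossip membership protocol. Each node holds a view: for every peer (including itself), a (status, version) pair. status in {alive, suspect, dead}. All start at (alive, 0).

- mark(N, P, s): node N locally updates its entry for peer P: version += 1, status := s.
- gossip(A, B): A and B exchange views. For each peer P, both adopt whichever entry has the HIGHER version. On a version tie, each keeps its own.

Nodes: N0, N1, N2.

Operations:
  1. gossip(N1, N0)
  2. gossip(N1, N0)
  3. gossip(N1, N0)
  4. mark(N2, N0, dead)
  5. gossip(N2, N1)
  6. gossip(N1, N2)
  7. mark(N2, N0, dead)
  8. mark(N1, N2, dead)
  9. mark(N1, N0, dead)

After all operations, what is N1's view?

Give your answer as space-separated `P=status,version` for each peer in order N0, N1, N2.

Answer: N0=dead,2 N1=alive,0 N2=dead,1

Derivation:
Op 1: gossip N1<->N0 -> N1.N0=(alive,v0) N1.N1=(alive,v0) N1.N2=(alive,v0) | N0.N0=(alive,v0) N0.N1=(alive,v0) N0.N2=(alive,v0)
Op 2: gossip N1<->N0 -> N1.N0=(alive,v0) N1.N1=(alive,v0) N1.N2=(alive,v0) | N0.N0=(alive,v0) N0.N1=(alive,v0) N0.N2=(alive,v0)
Op 3: gossip N1<->N0 -> N1.N0=(alive,v0) N1.N1=(alive,v0) N1.N2=(alive,v0) | N0.N0=(alive,v0) N0.N1=(alive,v0) N0.N2=(alive,v0)
Op 4: N2 marks N0=dead -> (dead,v1)
Op 5: gossip N2<->N1 -> N2.N0=(dead,v1) N2.N1=(alive,v0) N2.N2=(alive,v0) | N1.N0=(dead,v1) N1.N1=(alive,v0) N1.N2=(alive,v0)
Op 6: gossip N1<->N2 -> N1.N0=(dead,v1) N1.N1=(alive,v0) N1.N2=(alive,v0) | N2.N0=(dead,v1) N2.N1=(alive,v0) N2.N2=(alive,v0)
Op 7: N2 marks N0=dead -> (dead,v2)
Op 8: N1 marks N2=dead -> (dead,v1)
Op 9: N1 marks N0=dead -> (dead,v2)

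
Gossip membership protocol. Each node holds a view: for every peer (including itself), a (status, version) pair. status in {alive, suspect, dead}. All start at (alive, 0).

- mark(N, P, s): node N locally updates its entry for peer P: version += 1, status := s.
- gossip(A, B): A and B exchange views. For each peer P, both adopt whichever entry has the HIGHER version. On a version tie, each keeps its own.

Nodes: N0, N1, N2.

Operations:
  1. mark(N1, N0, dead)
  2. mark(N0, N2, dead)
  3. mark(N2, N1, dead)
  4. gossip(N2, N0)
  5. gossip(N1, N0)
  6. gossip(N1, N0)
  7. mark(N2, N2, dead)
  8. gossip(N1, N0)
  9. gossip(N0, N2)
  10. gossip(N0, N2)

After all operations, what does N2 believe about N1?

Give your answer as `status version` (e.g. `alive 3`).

Op 1: N1 marks N0=dead -> (dead,v1)
Op 2: N0 marks N2=dead -> (dead,v1)
Op 3: N2 marks N1=dead -> (dead,v1)
Op 4: gossip N2<->N0 -> N2.N0=(alive,v0) N2.N1=(dead,v1) N2.N2=(dead,v1) | N0.N0=(alive,v0) N0.N1=(dead,v1) N0.N2=(dead,v1)
Op 5: gossip N1<->N0 -> N1.N0=(dead,v1) N1.N1=(dead,v1) N1.N2=(dead,v1) | N0.N0=(dead,v1) N0.N1=(dead,v1) N0.N2=(dead,v1)
Op 6: gossip N1<->N0 -> N1.N0=(dead,v1) N1.N1=(dead,v1) N1.N2=(dead,v1) | N0.N0=(dead,v1) N0.N1=(dead,v1) N0.N2=(dead,v1)
Op 7: N2 marks N2=dead -> (dead,v2)
Op 8: gossip N1<->N0 -> N1.N0=(dead,v1) N1.N1=(dead,v1) N1.N2=(dead,v1) | N0.N0=(dead,v1) N0.N1=(dead,v1) N0.N2=(dead,v1)
Op 9: gossip N0<->N2 -> N0.N0=(dead,v1) N0.N1=(dead,v1) N0.N2=(dead,v2) | N2.N0=(dead,v1) N2.N1=(dead,v1) N2.N2=(dead,v2)
Op 10: gossip N0<->N2 -> N0.N0=(dead,v1) N0.N1=(dead,v1) N0.N2=(dead,v2) | N2.N0=(dead,v1) N2.N1=(dead,v1) N2.N2=(dead,v2)

Answer: dead 1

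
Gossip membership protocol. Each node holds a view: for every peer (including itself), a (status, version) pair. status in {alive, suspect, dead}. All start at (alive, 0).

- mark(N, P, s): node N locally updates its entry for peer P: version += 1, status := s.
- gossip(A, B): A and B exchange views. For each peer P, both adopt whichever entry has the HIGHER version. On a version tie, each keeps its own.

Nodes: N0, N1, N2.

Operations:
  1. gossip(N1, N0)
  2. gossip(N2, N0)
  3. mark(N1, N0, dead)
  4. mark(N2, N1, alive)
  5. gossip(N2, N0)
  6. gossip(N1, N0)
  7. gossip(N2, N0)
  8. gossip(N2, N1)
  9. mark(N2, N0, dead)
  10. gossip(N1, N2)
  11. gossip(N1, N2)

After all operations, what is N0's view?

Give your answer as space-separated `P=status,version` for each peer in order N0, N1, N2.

Op 1: gossip N1<->N0 -> N1.N0=(alive,v0) N1.N1=(alive,v0) N1.N2=(alive,v0) | N0.N0=(alive,v0) N0.N1=(alive,v0) N0.N2=(alive,v0)
Op 2: gossip N2<->N0 -> N2.N0=(alive,v0) N2.N1=(alive,v0) N2.N2=(alive,v0) | N0.N0=(alive,v0) N0.N1=(alive,v0) N0.N2=(alive,v0)
Op 3: N1 marks N0=dead -> (dead,v1)
Op 4: N2 marks N1=alive -> (alive,v1)
Op 5: gossip N2<->N0 -> N2.N0=(alive,v0) N2.N1=(alive,v1) N2.N2=(alive,v0) | N0.N0=(alive,v0) N0.N1=(alive,v1) N0.N2=(alive,v0)
Op 6: gossip N1<->N0 -> N1.N0=(dead,v1) N1.N1=(alive,v1) N1.N2=(alive,v0) | N0.N0=(dead,v1) N0.N1=(alive,v1) N0.N2=(alive,v0)
Op 7: gossip N2<->N0 -> N2.N0=(dead,v1) N2.N1=(alive,v1) N2.N2=(alive,v0) | N0.N0=(dead,v1) N0.N1=(alive,v1) N0.N2=(alive,v0)
Op 8: gossip N2<->N1 -> N2.N0=(dead,v1) N2.N1=(alive,v1) N2.N2=(alive,v0) | N1.N0=(dead,v1) N1.N1=(alive,v1) N1.N2=(alive,v0)
Op 9: N2 marks N0=dead -> (dead,v2)
Op 10: gossip N1<->N2 -> N1.N0=(dead,v2) N1.N1=(alive,v1) N1.N2=(alive,v0) | N2.N0=(dead,v2) N2.N1=(alive,v1) N2.N2=(alive,v0)
Op 11: gossip N1<->N2 -> N1.N0=(dead,v2) N1.N1=(alive,v1) N1.N2=(alive,v0) | N2.N0=(dead,v2) N2.N1=(alive,v1) N2.N2=(alive,v0)

Answer: N0=dead,1 N1=alive,1 N2=alive,0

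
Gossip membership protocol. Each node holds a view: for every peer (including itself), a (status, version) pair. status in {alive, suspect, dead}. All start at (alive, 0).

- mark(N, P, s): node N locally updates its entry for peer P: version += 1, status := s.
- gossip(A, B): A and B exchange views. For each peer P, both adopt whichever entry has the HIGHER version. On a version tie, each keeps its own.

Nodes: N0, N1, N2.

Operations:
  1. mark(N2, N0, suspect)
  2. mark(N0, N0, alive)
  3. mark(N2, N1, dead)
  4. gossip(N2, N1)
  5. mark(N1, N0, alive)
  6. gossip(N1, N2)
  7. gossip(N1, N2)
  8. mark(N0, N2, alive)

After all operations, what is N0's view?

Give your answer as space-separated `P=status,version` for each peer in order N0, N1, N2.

Answer: N0=alive,1 N1=alive,0 N2=alive,1

Derivation:
Op 1: N2 marks N0=suspect -> (suspect,v1)
Op 2: N0 marks N0=alive -> (alive,v1)
Op 3: N2 marks N1=dead -> (dead,v1)
Op 4: gossip N2<->N1 -> N2.N0=(suspect,v1) N2.N1=(dead,v1) N2.N2=(alive,v0) | N1.N0=(suspect,v1) N1.N1=(dead,v1) N1.N2=(alive,v0)
Op 5: N1 marks N0=alive -> (alive,v2)
Op 6: gossip N1<->N2 -> N1.N0=(alive,v2) N1.N1=(dead,v1) N1.N2=(alive,v0) | N2.N0=(alive,v2) N2.N1=(dead,v1) N2.N2=(alive,v0)
Op 7: gossip N1<->N2 -> N1.N0=(alive,v2) N1.N1=(dead,v1) N1.N2=(alive,v0) | N2.N0=(alive,v2) N2.N1=(dead,v1) N2.N2=(alive,v0)
Op 8: N0 marks N2=alive -> (alive,v1)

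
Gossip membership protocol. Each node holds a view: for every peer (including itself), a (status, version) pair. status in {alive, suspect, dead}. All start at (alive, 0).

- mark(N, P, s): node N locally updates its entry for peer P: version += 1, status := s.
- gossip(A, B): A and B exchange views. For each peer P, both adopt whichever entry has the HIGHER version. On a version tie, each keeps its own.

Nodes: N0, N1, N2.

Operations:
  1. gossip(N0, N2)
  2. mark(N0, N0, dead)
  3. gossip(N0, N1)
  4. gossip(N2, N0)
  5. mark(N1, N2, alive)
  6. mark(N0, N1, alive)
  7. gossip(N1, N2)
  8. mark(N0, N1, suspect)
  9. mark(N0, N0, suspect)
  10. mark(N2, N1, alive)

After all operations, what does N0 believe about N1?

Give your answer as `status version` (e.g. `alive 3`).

Answer: suspect 2

Derivation:
Op 1: gossip N0<->N2 -> N0.N0=(alive,v0) N0.N1=(alive,v0) N0.N2=(alive,v0) | N2.N0=(alive,v0) N2.N1=(alive,v0) N2.N2=(alive,v0)
Op 2: N0 marks N0=dead -> (dead,v1)
Op 3: gossip N0<->N1 -> N0.N0=(dead,v1) N0.N1=(alive,v0) N0.N2=(alive,v0) | N1.N0=(dead,v1) N1.N1=(alive,v0) N1.N2=(alive,v0)
Op 4: gossip N2<->N0 -> N2.N0=(dead,v1) N2.N1=(alive,v0) N2.N2=(alive,v0) | N0.N0=(dead,v1) N0.N1=(alive,v0) N0.N2=(alive,v0)
Op 5: N1 marks N2=alive -> (alive,v1)
Op 6: N0 marks N1=alive -> (alive,v1)
Op 7: gossip N1<->N2 -> N1.N0=(dead,v1) N1.N1=(alive,v0) N1.N2=(alive,v1) | N2.N0=(dead,v1) N2.N1=(alive,v0) N2.N2=(alive,v1)
Op 8: N0 marks N1=suspect -> (suspect,v2)
Op 9: N0 marks N0=suspect -> (suspect,v2)
Op 10: N2 marks N1=alive -> (alive,v1)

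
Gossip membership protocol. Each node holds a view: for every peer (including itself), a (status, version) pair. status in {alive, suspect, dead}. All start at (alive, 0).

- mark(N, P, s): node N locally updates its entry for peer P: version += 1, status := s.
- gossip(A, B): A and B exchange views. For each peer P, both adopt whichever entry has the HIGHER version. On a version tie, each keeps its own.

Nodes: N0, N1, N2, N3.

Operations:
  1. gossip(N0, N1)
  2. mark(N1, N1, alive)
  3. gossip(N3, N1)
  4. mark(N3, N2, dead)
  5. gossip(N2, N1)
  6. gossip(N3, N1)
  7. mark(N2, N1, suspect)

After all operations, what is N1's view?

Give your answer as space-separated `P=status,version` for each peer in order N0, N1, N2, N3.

Answer: N0=alive,0 N1=alive,1 N2=dead,1 N3=alive,0

Derivation:
Op 1: gossip N0<->N1 -> N0.N0=(alive,v0) N0.N1=(alive,v0) N0.N2=(alive,v0) N0.N3=(alive,v0) | N1.N0=(alive,v0) N1.N1=(alive,v0) N1.N2=(alive,v0) N1.N3=(alive,v0)
Op 2: N1 marks N1=alive -> (alive,v1)
Op 3: gossip N3<->N1 -> N3.N0=(alive,v0) N3.N1=(alive,v1) N3.N2=(alive,v0) N3.N3=(alive,v0) | N1.N0=(alive,v0) N1.N1=(alive,v1) N1.N2=(alive,v0) N1.N3=(alive,v0)
Op 4: N3 marks N2=dead -> (dead,v1)
Op 5: gossip N2<->N1 -> N2.N0=(alive,v0) N2.N1=(alive,v1) N2.N2=(alive,v0) N2.N3=(alive,v0) | N1.N0=(alive,v0) N1.N1=(alive,v1) N1.N2=(alive,v0) N1.N3=(alive,v0)
Op 6: gossip N3<->N1 -> N3.N0=(alive,v0) N3.N1=(alive,v1) N3.N2=(dead,v1) N3.N3=(alive,v0) | N1.N0=(alive,v0) N1.N1=(alive,v1) N1.N2=(dead,v1) N1.N3=(alive,v0)
Op 7: N2 marks N1=suspect -> (suspect,v2)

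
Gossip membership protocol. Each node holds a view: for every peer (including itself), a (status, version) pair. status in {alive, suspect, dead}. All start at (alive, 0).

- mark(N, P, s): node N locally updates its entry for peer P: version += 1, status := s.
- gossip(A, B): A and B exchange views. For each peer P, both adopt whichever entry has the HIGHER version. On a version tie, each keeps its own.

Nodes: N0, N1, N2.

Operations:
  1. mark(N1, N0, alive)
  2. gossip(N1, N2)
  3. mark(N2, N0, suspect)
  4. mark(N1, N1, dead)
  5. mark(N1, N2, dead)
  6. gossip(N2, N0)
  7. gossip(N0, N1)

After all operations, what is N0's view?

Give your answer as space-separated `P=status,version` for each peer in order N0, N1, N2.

Answer: N0=suspect,2 N1=dead,1 N2=dead,1

Derivation:
Op 1: N1 marks N0=alive -> (alive,v1)
Op 2: gossip N1<->N2 -> N1.N0=(alive,v1) N1.N1=(alive,v0) N1.N2=(alive,v0) | N2.N0=(alive,v1) N2.N1=(alive,v0) N2.N2=(alive,v0)
Op 3: N2 marks N0=suspect -> (suspect,v2)
Op 4: N1 marks N1=dead -> (dead,v1)
Op 5: N1 marks N2=dead -> (dead,v1)
Op 6: gossip N2<->N0 -> N2.N0=(suspect,v2) N2.N1=(alive,v0) N2.N2=(alive,v0) | N0.N0=(suspect,v2) N0.N1=(alive,v0) N0.N2=(alive,v0)
Op 7: gossip N0<->N1 -> N0.N0=(suspect,v2) N0.N1=(dead,v1) N0.N2=(dead,v1) | N1.N0=(suspect,v2) N1.N1=(dead,v1) N1.N2=(dead,v1)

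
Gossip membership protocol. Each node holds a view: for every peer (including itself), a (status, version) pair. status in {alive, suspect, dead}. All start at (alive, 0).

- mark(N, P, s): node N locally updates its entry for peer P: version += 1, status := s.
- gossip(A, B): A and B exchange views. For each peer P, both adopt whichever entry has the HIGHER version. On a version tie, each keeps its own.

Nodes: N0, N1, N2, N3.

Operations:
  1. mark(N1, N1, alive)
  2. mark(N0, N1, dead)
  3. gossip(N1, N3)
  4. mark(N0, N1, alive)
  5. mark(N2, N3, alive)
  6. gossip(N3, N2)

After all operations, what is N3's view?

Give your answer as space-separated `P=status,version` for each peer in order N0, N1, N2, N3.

Answer: N0=alive,0 N1=alive,1 N2=alive,0 N3=alive,1

Derivation:
Op 1: N1 marks N1=alive -> (alive,v1)
Op 2: N0 marks N1=dead -> (dead,v1)
Op 3: gossip N1<->N3 -> N1.N0=(alive,v0) N1.N1=(alive,v1) N1.N2=(alive,v0) N1.N3=(alive,v0) | N3.N0=(alive,v0) N3.N1=(alive,v1) N3.N2=(alive,v0) N3.N3=(alive,v0)
Op 4: N0 marks N1=alive -> (alive,v2)
Op 5: N2 marks N3=alive -> (alive,v1)
Op 6: gossip N3<->N2 -> N3.N0=(alive,v0) N3.N1=(alive,v1) N3.N2=(alive,v0) N3.N3=(alive,v1) | N2.N0=(alive,v0) N2.N1=(alive,v1) N2.N2=(alive,v0) N2.N3=(alive,v1)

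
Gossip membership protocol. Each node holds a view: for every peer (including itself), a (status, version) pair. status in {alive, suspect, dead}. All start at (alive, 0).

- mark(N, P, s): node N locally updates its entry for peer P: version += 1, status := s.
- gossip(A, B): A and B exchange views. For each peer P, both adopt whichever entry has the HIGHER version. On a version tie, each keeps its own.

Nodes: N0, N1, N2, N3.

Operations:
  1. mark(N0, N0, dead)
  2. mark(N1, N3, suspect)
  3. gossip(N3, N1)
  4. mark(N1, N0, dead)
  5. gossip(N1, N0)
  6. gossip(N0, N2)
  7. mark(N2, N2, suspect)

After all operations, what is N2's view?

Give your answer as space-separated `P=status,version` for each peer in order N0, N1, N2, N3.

Answer: N0=dead,1 N1=alive,0 N2=suspect,1 N3=suspect,1

Derivation:
Op 1: N0 marks N0=dead -> (dead,v1)
Op 2: N1 marks N3=suspect -> (suspect,v1)
Op 3: gossip N3<->N1 -> N3.N0=(alive,v0) N3.N1=(alive,v0) N3.N2=(alive,v0) N3.N3=(suspect,v1) | N1.N0=(alive,v0) N1.N1=(alive,v0) N1.N2=(alive,v0) N1.N3=(suspect,v1)
Op 4: N1 marks N0=dead -> (dead,v1)
Op 5: gossip N1<->N0 -> N1.N0=(dead,v1) N1.N1=(alive,v0) N1.N2=(alive,v0) N1.N3=(suspect,v1) | N0.N0=(dead,v1) N0.N1=(alive,v0) N0.N2=(alive,v0) N0.N3=(suspect,v1)
Op 6: gossip N0<->N2 -> N0.N0=(dead,v1) N0.N1=(alive,v0) N0.N2=(alive,v0) N0.N3=(suspect,v1) | N2.N0=(dead,v1) N2.N1=(alive,v0) N2.N2=(alive,v0) N2.N3=(suspect,v1)
Op 7: N2 marks N2=suspect -> (suspect,v1)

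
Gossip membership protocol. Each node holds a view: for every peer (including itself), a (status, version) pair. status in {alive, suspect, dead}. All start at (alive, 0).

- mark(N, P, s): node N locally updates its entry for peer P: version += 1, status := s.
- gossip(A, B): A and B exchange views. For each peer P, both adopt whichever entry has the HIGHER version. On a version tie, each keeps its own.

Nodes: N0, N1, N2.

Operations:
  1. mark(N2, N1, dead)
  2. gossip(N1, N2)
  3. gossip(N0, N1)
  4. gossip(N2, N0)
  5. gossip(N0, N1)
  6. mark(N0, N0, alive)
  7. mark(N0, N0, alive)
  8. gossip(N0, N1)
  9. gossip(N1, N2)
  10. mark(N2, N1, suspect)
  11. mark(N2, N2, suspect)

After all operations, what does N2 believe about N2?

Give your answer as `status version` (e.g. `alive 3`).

Answer: suspect 1

Derivation:
Op 1: N2 marks N1=dead -> (dead,v1)
Op 2: gossip N1<->N2 -> N1.N0=(alive,v0) N1.N1=(dead,v1) N1.N2=(alive,v0) | N2.N0=(alive,v0) N2.N1=(dead,v1) N2.N2=(alive,v0)
Op 3: gossip N0<->N1 -> N0.N0=(alive,v0) N0.N1=(dead,v1) N0.N2=(alive,v0) | N1.N0=(alive,v0) N1.N1=(dead,v1) N1.N2=(alive,v0)
Op 4: gossip N2<->N0 -> N2.N0=(alive,v0) N2.N1=(dead,v1) N2.N2=(alive,v0) | N0.N0=(alive,v0) N0.N1=(dead,v1) N0.N2=(alive,v0)
Op 5: gossip N0<->N1 -> N0.N0=(alive,v0) N0.N1=(dead,v1) N0.N2=(alive,v0) | N1.N0=(alive,v0) N1.N1=(dead,v1) N1.N2=(alive,v0)
Op 6: N0 marks N0=alive -> (alive,v1)
Op 7: N0 marks N0=alive -> (alive,v2)
Op 8: gossip N0<->N1 -> N0.N0=(alive,v2) N0.N1=(dead,v1) N0.N2=(alive,v0) | N1.N0=(alive,v2) N1.N1=(dead,v1) N1.N2=(alive,v0)
Op 9: gossip N1<->N2 -> N1.N0=(alive,v2) N1.N1=(dead,v1) N1.N2=(alive,v0) | N2.N0=(alive,v2) N2.N1=(dead,v1) N2.N2=(alive,v0)
Op 10: N2 marks N1=suspect -> (suspect,v2)
Op 11: N2 marks N2=suspect -> (suspect,v1)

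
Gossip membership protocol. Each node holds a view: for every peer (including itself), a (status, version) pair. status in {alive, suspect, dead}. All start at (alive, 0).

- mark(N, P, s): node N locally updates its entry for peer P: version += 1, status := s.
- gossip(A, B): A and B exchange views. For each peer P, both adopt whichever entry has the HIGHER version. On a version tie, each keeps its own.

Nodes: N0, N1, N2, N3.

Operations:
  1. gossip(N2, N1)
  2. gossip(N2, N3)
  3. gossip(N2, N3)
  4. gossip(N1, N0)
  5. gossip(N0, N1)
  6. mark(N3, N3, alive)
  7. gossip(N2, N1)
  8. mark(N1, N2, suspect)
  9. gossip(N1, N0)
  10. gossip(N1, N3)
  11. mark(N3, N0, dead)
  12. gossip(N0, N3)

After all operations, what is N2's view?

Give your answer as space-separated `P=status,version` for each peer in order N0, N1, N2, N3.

Op 1: gossip N2<->N1 -> N2.N0=(alive,v0) N2.N1=(alive,v0) N2.N2=(alive,v0) N2.N3=(alive,v0) | N1.N0=(alive,v0) N1.N1=(alive,v0) N1.N2=(alive,v0) N1.N3=(alive,v0)
Op 2: gossip N2<->N3 -> N2.N0=(alive,v0) N2.N1=(alive,v0) N2.N2=(alive,v0) N2.N3=(alive,v0) | N3.N0=(alive,v0) N3.N1=(alive,v0) N3.N2=(alive,v0) N3.N3=(alive,v0)
Op 3: gossip N2<->N3 -> N2.N0=(alive,v0) N2.N1=(alive,v0) N2.N2=(alive,v0) N2.N3=(alive,v0) | N3.N0=(alive,v0) N3.N1=(alive,v0) N3.N2=(alive,v0) N3.N3=(alive,v0)
Op 4: gossip N1<->N0 -> N1.N0=(alive,v0) N1.N1=(alive,v0) N1.N2=(alive,v0) N1.N3=(alive,v0) | N0.N0=(alive,v0) N0.N1=(alive,v0) N0.N2=(alive,v0) N0.N3=(alive,v0)
Op 5: gossip N0<->N1 -> N0.N0=(alive,v0) N0.N1=(alive,v0) N0.N2=(alive,v0) N0.N3=(alive,v0) | N1.N0=(alive,v0) N1.N1=(alive,v0) N1.N2=(alive,v0) N1.N3=(alive,v0)
Op 6: N3 marks N3=alive -> (alive,v1)
Op 7: gossip N2<->N1 -> N2.N0=(alive,v0) N2.N1=(alive,v0) N2.N2=(alive,v0) N2.N3=(alive,v0) | N1.N0=(alive,v0) N1.N1=(alive,v0) N1.N2=(alive,v0) N1.N3=(alive,v0)
Op 8: N1 marks N2=suspect -> (suspect,v1)
Op 9: gossip N1<->N0 -> N1.N0=(alive,v0) N1.N1=(alive,v0) N1.N2=(suspect,v1) N1.N3=(alive,v0) | N0.N0=(alive,v0) N0.N1=(alive,v0) N0.N2=(suspect,v1) N0.N3=(alive,v0)
Op 10: gossip N1<->N3 -> N1.N0=(alive,v0) N1.N1=(alive,v0) N1.N2=(suspect,v1) N1.N3=(alive,v1) | N3.N0=(alive,v0) N3.N1=(alive,v0) N3.N2=(suspect,v1) N3.N3=(alive,v1)
Op 11: N3 marks N0=dead -> (dead,v1)
Op 12: gossip N0<->N3 -> N0.N0=(dead,v1) N0.N1=(alive,v0) N0.N2=(suspect,v1) N0.N3=(alive,v1) | N3.N0=(dead,v1) N3.N1=(alive,v0) N3.N2=(suspect,v1) N3.N3=(alive,v1)

Answer: N0=alive,0 N1=alive,0 N2=alive,0 N3=alive,0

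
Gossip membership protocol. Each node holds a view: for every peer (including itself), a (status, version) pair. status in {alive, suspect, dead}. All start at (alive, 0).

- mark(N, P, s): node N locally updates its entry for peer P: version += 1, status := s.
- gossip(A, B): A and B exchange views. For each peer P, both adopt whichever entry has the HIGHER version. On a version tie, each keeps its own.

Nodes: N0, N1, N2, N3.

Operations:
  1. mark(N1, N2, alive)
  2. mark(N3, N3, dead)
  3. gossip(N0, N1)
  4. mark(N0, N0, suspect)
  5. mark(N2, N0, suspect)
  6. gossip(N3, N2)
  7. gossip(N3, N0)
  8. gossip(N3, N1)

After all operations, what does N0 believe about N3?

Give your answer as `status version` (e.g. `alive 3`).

Op 1: N1 marks N2=alive -> (alive,v1)
Op 2: N3 marks N3=dead -> (dead,v1)
Op 3: gossip N0<->N1 -> N0.N0=(alive,v0) N0.N1=(alive,v0) N0.N2=(alive,v1) N0.N3=(alive,v0) | N1.N0=(alive,v0) N1.N1=(alive,v0) N1.N2=(alive,v1) N1.N3=(alive,v0)
Op 4: N0 marks N0=suspect -> (suspect,v1)
Op 5: N2 marks N0=suspect -> (suspect,v1)
Op 6: gossip N3<->N2 -> N3.N0=(suspect,v1) N3.N1=(alive,v0) N3.N2=(alive,v0) N3.N3=(dead,v1) | N2.N0=(suspect,v1) N2.N1=(alive,v0) N2.N2=(alive,v0) N2.N3=(dead,v1)
Op 7: gossip N3<->N0 -> N3.N0=(suspect,v1) N3.N1=(alive,v0) N3.N2=(alive,v1) N3.N3=(dead,v1) | N0.N0=(suspect,v1) N0.N1=(alive,v0) N0.N2=(alive,v1) N0.N3=(dead,v1)
Op 8: gossip N3<->N1 -> N3.N0=(suspect,v1) N3.N1=(alive,v0) N3.N2=(alive,v1) N3.N3=(dead,v1) | N1.N0=(suspect,v1) N1.N1=(alive,v0) N1.N2=(alive,v1) N1.N3=(dead,v1)

Answer: dead 1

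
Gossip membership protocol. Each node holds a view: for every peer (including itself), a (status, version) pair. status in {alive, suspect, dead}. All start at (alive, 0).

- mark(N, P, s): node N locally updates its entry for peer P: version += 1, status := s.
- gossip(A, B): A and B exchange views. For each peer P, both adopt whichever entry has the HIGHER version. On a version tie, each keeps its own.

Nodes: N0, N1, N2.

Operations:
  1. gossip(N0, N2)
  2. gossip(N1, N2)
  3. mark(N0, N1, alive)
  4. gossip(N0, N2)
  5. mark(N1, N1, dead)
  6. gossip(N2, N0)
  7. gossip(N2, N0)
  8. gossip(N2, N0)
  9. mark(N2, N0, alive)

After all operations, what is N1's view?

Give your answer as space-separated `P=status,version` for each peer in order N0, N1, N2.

Answer: N0=alive,0 N1=dead,1 N2=alive,0

Derivation:
Op 1: gossip N0<->N2 -> N0.N0=(alive,v0) N0.N1=(alive,v0) N0.N2=(alive,v0) | N2.N0=(alive,v0) N2.N1=(alive,v0) N2.N2=(alive,v0)
Op 2: gossip N1<->N2 -> N1.N0=(alive,v0) N1.N1=(alive,v0) N1.N2=(alive,v0) | N2.N0=(alive,v0) N2.N1=(alive,v0) N2.N2=(alive,v0)
Op 3: N0 marks N1=alive -> (alive,v1)
Op 4: gossip N0<->N2 -> N0.N0=(alive,v0) N0.N1=(alive,v1) N0.N2=(alive,v0) | N2.N0=(alive,v0) N2.N1=(alive,v1) N2.N2=(alive,v0)
Op 5: N1 marks N1=dead -> (dead,v1)
Op 6: gossip N2<->N0 -> N2.N0=(alive,v0) N2.N1=(alive,v1) N2.N2=(alive,v0) | N0.N0=(alive,v0) N0.N1=(alive,v1) N0.N2=(alive,v0)
Op 7: gossip N2<->N0 -> N2.N0=(alive,v0) N2.N1=(alive,v1) N2.N2=(alive,v0) | N0.N0=(alive,v0) N0.N1=(alive,v1) N0.N2=(alive,v0)
Op 8: gossip N2<->N0 -> N2.N0=(alive,v0) N2.N1=(alive,v1) N2.N2=(alive,v0) | N0.N0=(alive,v0) N0.N1=(alive,v1) N0.N2=(alive,v0)
Op 9: N2 marks N0=alive -> (alive,v1)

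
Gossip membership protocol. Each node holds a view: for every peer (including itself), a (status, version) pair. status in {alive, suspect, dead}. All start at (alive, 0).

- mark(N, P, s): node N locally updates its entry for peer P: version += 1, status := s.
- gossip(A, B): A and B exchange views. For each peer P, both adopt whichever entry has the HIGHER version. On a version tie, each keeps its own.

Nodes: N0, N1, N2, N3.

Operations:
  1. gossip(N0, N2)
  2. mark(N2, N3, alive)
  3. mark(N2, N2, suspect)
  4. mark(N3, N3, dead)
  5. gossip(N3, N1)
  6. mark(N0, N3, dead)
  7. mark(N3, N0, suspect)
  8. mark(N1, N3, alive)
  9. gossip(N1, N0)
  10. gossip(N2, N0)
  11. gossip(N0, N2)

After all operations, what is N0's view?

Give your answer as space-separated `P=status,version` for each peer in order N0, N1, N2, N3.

Op 1: gossip N0<->N2 -> N0.N0=(alive,v0) N0.N1=(alive,v0) N0.N2=(alive,v0) N0.N3=(alive,v0) | N2.N0=(alive,v0) N2.N1=(alive,v0) N2.N2=(alive,v0) N2.N3=(alive,v0)
Op 2: N2 marks N3=alive -> (alive,v1)
Op 3: N2 marks N2=suspect -> (suspect,v1)
Op 4: N3 marks N3=dead -> (dead,v1)
Op 5: gossip N3<->N1 -> N3.N0=(alive,v0) N3.N1=(alive,v0) N3.N2=(alive,v0) N3.N3=(dead,v1) | N1.N0=(alive,v0) N1.N1=(alive,v0) N1.N2=(alive,v0) N1.N3=(dead,v1)
Op 6: N0 marks N3=dead -> (dead,v1)
Op 7: N3 marks N0=suspect -> (suspect,v1)
Op 8: N1 marks N3=alive -> (alive,v2)
Op 9: gossip N1<->N0 -> N1.N0=(alive,v0) N1.N1=(alive,v0) N1.N2=(alive,v0) N1.N3=(alive,v2) | N0.N0=(alive,v0) N0.N1=(alive,v0) N0.N2=(alive,v0) N0.N3=(alive,v2)
Op 10: gossip N2<->N0 -> N2.N0=(alive,v0) N2.N1=(alive,v0) N2.N2=(suspect,v1) N2.N3=(alive,v2) | N0.N0=(alive,v0) N0.N1=(alive,v0) N0.N2=(suspect,v1) N0.N3=(alive,v2)
Op 11: gossip N0<->N2 -> N0.N0=(alive,v0) N0.N1=(alive,v0) N0.N2=(suspect,v1) N0.N3=(alive,v2) | N2.N0=(alive,v0) N2.N1=(alive,v0) N2.N2=(suspect,v1) N2.N3=(alive,v2)

Answer: N0=alive,0 N1=alive,0 N2=suspect,1 N3=alive,2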